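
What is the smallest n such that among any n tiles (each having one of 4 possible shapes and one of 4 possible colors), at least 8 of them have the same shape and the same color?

113

There are 4 × 4 = 16 (shape, color) combinations acting as pigeonholes.
With 16 × 7 = 112 tiles we could place exactly 7 in each, with no (shape, color) pair reaching 8.
One more forces some (shape, color) pair to hold 8, so 112 + 1 = 113.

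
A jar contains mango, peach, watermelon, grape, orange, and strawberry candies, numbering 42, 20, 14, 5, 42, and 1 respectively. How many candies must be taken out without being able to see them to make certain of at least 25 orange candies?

107

The worst case draws every non-orange candy first: 42 + 20 + 14 + 5 + 1 = 82.
The next 25 draws are then forced to be orange, giving 82 + 25 = 107.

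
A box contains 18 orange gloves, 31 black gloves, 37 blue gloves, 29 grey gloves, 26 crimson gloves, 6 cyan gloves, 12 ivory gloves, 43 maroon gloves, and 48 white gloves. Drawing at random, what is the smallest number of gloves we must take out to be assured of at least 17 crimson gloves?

241

The worst case draws every non-crimson glove first: 18 + 31 + 37 + 29 + 6 + 12 + 43 + 48 = 224.
The next 17 draws are then forced to be crimson, giving 224 + 17 = 241.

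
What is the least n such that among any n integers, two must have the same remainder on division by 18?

Use the pigeonhole principle on residue classes: two integers differ by a multiple of 18 exactly when they share a remainder mod 18.
There are 18 residue classes mod 18, so 18 integers can all lie in distinct classes.
One more integer must repeat a residue, giving a difference divisible by 18. So n = 18 + 1 = 19.

19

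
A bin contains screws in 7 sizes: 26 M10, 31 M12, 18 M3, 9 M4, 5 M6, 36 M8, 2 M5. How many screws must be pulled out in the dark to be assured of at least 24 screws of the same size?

In the worst case we take at most 23 of each size, but all 18 M3, all 9 M4, all 5 M6, and all 2 M5 (fewer than 23), giving 23 + 23 + 18 + 9 + 5 + 23 + 2 = 103.
One more screw then forces some size to 24, so 103 + 1 = 104.

104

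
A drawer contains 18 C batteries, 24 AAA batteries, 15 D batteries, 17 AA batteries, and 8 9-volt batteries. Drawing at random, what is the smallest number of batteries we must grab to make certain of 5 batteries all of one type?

The worst case takes 4 batteries of each type without reaching 5 of any: 5 × 4 = 20.
The next battery must bring some type to 5, so 20 + 1 = 21.

21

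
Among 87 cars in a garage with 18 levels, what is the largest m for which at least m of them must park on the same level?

5

The 87 cars fall into 18 levels.
If each of the 18 levels held at most 4, the total would be at most 18 × 4 = 72 < 87, a contradiction.
So at least one holds ⌈87/18⌉ = 5.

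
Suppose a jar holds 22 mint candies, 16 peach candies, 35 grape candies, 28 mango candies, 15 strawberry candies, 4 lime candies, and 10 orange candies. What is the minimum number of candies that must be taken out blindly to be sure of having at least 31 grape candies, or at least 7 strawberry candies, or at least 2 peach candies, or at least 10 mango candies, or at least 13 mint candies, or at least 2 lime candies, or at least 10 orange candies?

69

The worst case stops just short of every target: 12 mint, 1 peach, 30 grape, 9 mango, 6 strawberry, 1 lime, 9 orange — 12 + 1 + 30 + 9 + 6 + 1 + 9 = 68 candies.
One more candy must push some flavor to its target, so 68 + 1 = 69.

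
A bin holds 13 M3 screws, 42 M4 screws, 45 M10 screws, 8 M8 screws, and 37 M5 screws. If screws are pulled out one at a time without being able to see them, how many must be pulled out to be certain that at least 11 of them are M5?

The worst case draws every non-M5 screw first: 13 + 42 + 45 + 8 = 108.
The next 11 draws are then forced to be M5, giving 108 + 11 = 119.

119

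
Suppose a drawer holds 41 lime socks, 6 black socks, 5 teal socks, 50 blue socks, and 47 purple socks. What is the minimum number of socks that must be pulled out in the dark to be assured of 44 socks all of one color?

In the worst case we take at most 43 of each color, but all 41 lime, all 6 black, and all 5 teal (fewer than 43), giving 41 + 6 + 5 + 43 + 43 = 138.
One more sock then forces some color to 44, so 138 + 1 = 139.

139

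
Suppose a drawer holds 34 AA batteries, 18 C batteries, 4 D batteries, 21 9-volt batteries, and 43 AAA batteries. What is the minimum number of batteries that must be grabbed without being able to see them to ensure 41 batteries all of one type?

Treat the 5 types as pigeonholes.
In the worst case we take at most 40 of each type, but all 34 AA, all 18 C, all 4 D, and all 21 9-volt (fewer than 40), giving 34 + 18 + 4 + 21 + 40 = 117.
One more battery then forces some type to 41, so 117 + 1 = 118.

118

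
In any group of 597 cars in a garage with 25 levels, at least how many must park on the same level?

24

If each of the 25 levels held at most 23, the total would be at most 25 × 23 = 575 < 597, a contradiction.
So at least one holds ⌈597/25⌉ = 24.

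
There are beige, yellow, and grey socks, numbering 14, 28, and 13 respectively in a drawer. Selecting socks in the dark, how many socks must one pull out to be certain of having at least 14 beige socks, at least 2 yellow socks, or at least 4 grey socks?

Each of the 3 colors has its own threshold; avoid all of them simultaneously.
The worst case stops just short of every target: 13 beige, 1 yellow, 3 grey — 13 + 1 + 3 = 17 socks.
One more sock must push some color to its target, so 17 + 1 = 18.

18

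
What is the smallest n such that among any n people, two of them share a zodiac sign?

There are 12 zodiac signs acting as pigeonholes.
With 12 people we could place one in each, avoiding any repeat.
One more forces some class to hold 2, so 12 + 1 = 13.

13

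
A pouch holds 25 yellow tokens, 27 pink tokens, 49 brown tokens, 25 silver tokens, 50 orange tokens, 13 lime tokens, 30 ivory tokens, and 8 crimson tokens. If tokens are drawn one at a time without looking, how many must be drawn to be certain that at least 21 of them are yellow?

The worst case draws every non-yellow token first: 27 + 49 + 25 + 50 + 13 + 30 + 8 = 202.
The next 21 draws are then forced to be yellow, giving 202 + 21 = 223.

223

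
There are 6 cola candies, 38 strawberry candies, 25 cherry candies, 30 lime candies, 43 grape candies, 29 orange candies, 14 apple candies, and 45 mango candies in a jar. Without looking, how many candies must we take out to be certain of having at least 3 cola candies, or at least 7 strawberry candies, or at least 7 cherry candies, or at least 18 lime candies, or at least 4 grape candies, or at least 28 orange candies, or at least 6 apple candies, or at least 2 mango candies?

68

Each of the 8 flavors has its own threshold; avoid all of them simultaneously.
The worst case stops just short of every target: 2 cola, 6 strawberry, 6 cherry, 17 lime, 3 grape, 27 orange, 5 apple, 1 mango — 2 + 6 + 6 + 17 + 3 + 27 + 5 + 1 = 67 candies.
One more candy must push some flavor to its target, so 67 + 1 = 68.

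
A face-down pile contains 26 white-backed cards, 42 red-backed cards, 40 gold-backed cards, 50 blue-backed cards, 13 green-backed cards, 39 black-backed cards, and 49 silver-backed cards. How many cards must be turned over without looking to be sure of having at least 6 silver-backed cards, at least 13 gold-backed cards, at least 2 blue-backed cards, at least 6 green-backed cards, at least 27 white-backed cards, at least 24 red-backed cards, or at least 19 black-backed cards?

91

The worst case stops just short of every target: 26 white-backed, 23 red-backed, 12 gold-backed, 1 blue-backed, 5 green-backed, 18 black-backed, 5 silver-backed — 26 + 23 + 12 + 1 + 5 + 18 + 5 = 90 cards.
One more card must push some back color to its target, so 90 + 1 = 91.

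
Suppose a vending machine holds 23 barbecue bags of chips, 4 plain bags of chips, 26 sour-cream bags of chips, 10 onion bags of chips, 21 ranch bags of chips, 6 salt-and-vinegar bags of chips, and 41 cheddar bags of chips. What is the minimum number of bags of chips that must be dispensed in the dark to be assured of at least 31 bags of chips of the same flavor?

121

In the worst case we take at most 30 of each flavor, but all 23 barbecue, all 4 plain, all 26 sour-cream, all 10 onion, all 21 ranch, and all 6 salt-and-vinegar (fewer than 30), giving 23 + 4 + 26 + 10 + 21 + 6 + 30 = 120.
One more bag of chips then forces some flavor to 31, so 120 + 1 = 121.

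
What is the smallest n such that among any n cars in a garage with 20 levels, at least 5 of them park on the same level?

There are 20 levels acting as pigeonholes.
With 20 × 4 = 80 cars we could place exactly 4 in each, with no class reaching 5.
One more forces some class to hold 5, so 80 + 1 = 81.

81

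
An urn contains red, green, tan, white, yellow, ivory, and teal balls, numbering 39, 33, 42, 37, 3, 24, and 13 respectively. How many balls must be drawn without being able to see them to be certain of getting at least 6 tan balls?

155

To avoid tan balls as long as possible, exhaust the other 6 colors first.
The worst case draws every non-tan ball first: 39 + 33 + 37 + 3 + 24 + 13 = 149.
The next 6 draws are then forced to be tan, giving 149 + 6 = 155.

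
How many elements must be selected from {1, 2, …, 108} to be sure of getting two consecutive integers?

55

Partition {1, …, 108} into 54 pairs: {1,2}, {3,4}, …, {107,108}.
Choosing 54 integers — say the 54 even numbers 2, 4, …, 108 — takes one from each pair and avoids the property.
Choosing 55 forces two into the same pair by pigeonhole, and those are consecutive. So 55.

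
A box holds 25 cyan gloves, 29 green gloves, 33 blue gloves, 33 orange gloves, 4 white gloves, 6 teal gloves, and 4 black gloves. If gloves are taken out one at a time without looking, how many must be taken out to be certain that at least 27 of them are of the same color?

118

In the worst case we take at most 26 of each color, but all 25 cyan, all 4 white, all 6 teal, and all 4 black (fewer than 26), giving 25 + 26 + 26 + 26 + 4 + 6 + 4 = 117.
One more glove then forces some color to 27, so 117 + 1 = 118.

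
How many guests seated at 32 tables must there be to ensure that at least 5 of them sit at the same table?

There are 32 tables acting as pigeonholes.
With 32 × 4 = 128 guests we could place exactly 4 in each, with no class reaching 5.
One more forces some class to hold 5, so 128 + 1 = 129.

129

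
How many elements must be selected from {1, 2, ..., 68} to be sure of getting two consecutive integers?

35

Partition {1, …, 68} into 34 pairs: {1,2}, {3,4}, …, {67,68}.
Choosing 34 integers — say the 34 even numbers 2, 4, …, 68 — takes one from each pair and avoids the property.
Choosing 35 forces two into the same pair by pigeonhole, and those are consecutive. So 35.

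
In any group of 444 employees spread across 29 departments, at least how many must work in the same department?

The 444 employees fall into 29 departments.
If each of the 29 departments held at most 15, the total would be at most 29 × 15 = 435 < 444, a contradiction.
So at least one holds ⌈444/29⌉ = 16.

16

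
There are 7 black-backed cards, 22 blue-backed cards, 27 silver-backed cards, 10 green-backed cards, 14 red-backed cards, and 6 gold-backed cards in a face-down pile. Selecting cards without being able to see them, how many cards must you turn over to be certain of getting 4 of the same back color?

Treat the 6 back colors as pigeonholes.
The worst case takes 3 cards of each back color without reaching 4 of any: 6 × 3 = 18.
The next card must bring some back color to 4, so 18 + 1 = 19.

19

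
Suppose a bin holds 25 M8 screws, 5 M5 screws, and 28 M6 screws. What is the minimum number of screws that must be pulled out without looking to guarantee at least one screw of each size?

54

The hardest size to obtain is M5: we could draw every other screw first — 58 − 5 = 53 screws — without a single M5 one.
The next draw must be M5, so 53 + 1 = 54.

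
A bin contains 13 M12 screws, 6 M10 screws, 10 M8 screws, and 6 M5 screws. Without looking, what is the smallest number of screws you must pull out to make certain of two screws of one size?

The worst case takes 1 screw of each size without reaching 2 of any: 4 × 1 = 4.
The next screw must bring some size to 2, so 4 + 1 = 5.

5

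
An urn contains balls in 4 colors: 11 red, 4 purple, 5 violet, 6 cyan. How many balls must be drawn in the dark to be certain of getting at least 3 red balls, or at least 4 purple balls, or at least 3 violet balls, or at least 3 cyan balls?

Each of the 4 colors has its own threshold; avoid all of them simultaneously.
The worst case stops just short of every target: 2 red, 3 purple, 2 violet, 2 cyan — 2 + 3 + 2 + 2 = 9 balls.
One more ball must push some color to its target, so 9 + 1 = 10.

10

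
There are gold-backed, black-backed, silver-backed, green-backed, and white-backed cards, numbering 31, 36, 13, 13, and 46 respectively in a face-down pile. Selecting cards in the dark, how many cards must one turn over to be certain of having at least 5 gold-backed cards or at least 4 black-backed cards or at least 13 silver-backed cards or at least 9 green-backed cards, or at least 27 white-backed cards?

The worst case stops just short of every target: 4 gold-backed, 3 black-backed, 12 silver-backed, 8 green-backed, 26 white-backed — 4 + 3 + 12 + 8 + 26 = 53 cards.
One more card must push some back color to its target, so 53 + 1 = 54.

54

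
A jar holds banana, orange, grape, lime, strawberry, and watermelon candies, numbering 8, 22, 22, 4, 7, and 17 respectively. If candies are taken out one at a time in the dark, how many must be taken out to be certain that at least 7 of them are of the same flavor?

35

In the worst case we take at most 6 of each flavor, but all 4 lime (fewer than 6), giving 6 + 6 + 6 + 4 + 6 + 6 = 34.
One more candy then forces some flavor to 7, so 34 + 1 = 35.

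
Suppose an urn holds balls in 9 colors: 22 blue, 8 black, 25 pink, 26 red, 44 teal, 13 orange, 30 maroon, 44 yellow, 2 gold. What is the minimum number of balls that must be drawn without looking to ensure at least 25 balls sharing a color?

In the worst case we take at most 24 of each color, but all 22 blue, all 8 black, all 13 orange, and all 2 gold (fewer than 24), giving 22 + 8 + 24 + 24 + 24 + 13 + 24 + 24 + 2 = 165.
One more ball then forces some color to 25, so 165 + 1 = 166.

166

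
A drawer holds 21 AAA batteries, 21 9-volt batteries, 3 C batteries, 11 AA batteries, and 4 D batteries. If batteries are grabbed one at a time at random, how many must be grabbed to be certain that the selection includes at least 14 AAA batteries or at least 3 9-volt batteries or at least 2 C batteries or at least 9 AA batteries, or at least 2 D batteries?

26

The worst case stops just short of every target: 13 AAA, 2 9-volt, 1 C, 8 AA, 1 D — 13 + 2 + 1 + 8 + 1 = 25 batteries.
One more battery must push some type to its target, so 25 + 1 = 26.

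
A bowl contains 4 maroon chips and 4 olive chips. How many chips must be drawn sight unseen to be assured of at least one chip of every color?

The hardest color to obtain is maroon: we could draw every other chip first — 8 − 4 = 4 chips — without a single maroon one.
The next draw must be maroon, so 4 + 1 = 5.

5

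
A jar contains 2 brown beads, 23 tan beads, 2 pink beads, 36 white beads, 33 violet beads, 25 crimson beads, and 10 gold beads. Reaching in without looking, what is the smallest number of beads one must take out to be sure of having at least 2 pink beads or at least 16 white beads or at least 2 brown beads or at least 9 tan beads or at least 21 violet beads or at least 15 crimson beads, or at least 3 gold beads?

The worst case stops just short of every target: 1 brown, 8 tan, 1 pink, 15 white, 20 violet, 14 crimson, 2 gold — 1 + 8 + 1 + 15 + 20 + 14 + 2 = 61 beads.
One more bead must push some color to its target, so 61 + 1 = 62.

62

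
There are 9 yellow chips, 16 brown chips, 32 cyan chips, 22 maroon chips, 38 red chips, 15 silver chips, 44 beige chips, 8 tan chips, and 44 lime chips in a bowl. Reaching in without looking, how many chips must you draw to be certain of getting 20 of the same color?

Treat the 9 colors as pigeonholes.
In the worst case we take at most 19 of each color, but all 9 yellow, all 16 brown, all 15 silver, and all 8 tan (fewer than 19), giving 9 + 16 + 19 + 19 + 19 + 15 + 19 + 8 + 19 = 143.
One more chip then forces some color to 20, so 143 + 1 = 144.

144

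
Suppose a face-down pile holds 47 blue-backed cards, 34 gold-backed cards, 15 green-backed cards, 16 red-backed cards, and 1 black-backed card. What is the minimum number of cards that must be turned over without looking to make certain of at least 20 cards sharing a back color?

In the worst case we take at most 19 of each back color, but all 15 green-backed, all 16 red-backed, and all 1 black-backed (fewer than 19), giving 19 + 19 + 15 + 16 + 1 = 70.
One more card then forces some back color to 20, so 70 + 1 = 71.

71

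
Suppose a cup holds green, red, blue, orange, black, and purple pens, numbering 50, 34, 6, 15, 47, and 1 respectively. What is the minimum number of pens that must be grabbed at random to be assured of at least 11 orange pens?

The worst case draws every non-orange pen first: 50 + 34 + 6 + 47 + 1 = 138.
The next 11 draws are then forced to be orange, giving 138 + 11 = 149.

149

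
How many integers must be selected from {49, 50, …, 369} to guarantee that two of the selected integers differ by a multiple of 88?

Use the pigeonhole principle on residue classes: group the integers by remainder mod 88; there are 88 residue classes, each nonempty in this range.
Choosing one from each class (88 integers) avoids any shared remainder.
One more choice must repeat a class, so two differ by a multiple of 88. Hence 88 + 1 = 89.

89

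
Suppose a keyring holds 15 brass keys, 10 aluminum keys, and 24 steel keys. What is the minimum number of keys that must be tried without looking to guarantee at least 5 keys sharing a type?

13

The worst case takes 4 keys of each type without reaching 5 of any: 3 × 4 = 12.
The next key must bring some type to 5, so 12 + 1 = 13.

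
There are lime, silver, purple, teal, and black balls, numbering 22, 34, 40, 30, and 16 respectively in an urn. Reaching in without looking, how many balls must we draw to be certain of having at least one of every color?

The hardest color to obtain is black: we could draw every other ball first — 142 − 16 = 126 balls — without a single black one.
The next draw must be black, so 126 + 1 = 127.

127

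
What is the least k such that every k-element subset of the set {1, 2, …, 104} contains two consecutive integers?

53

Partition {1, …, 104} into 52 pairs: {1,2}, {3,4}, …, {103,104}.
Choosing 52 integers — say the 52 even numbers 2, 4, …, 104 — takes one from each pair and avoids the property.
Choosing 53 forces two into the same pair by pigeonhole, and those are consecutive. So 53.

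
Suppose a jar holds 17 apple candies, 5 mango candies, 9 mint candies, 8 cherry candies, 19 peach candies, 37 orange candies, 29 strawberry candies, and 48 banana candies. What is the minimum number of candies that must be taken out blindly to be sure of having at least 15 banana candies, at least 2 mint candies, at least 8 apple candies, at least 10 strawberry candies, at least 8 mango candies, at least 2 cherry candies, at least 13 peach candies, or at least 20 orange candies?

The worst case stops just short of every target: 7 apple, all 5 mango, 1 mint, 1 cherry, 12 peach, 19 orange, 9 strawberry, 14 banana — 7 + 5 + 1 + 1 + 12 + 19 + 9 + 14 = 68 candies.
One more candy must push some flavor to its target, so 68 + 1 = 69.

69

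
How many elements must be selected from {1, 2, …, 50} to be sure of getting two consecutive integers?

26

Partition {1, …, 50} into 25 pairs: {1,2}, {3,4}, …, {49,50}.
Choosing 25 integers — say the 25 even numbers 2, 4, …, 50 — takes one from each pair and avoids the property.
Choosing 26 forces two into the same pair by pigeonhole, and those are consecutive. So 26.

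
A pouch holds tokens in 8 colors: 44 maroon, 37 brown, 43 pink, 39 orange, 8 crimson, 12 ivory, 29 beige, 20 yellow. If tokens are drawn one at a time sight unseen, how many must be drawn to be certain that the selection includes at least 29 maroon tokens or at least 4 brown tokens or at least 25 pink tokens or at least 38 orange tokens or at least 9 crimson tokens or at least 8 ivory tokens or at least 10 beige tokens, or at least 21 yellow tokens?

137

The worst case stops just short of every target: 28 maroon, 3 brown, 24 pink, 37 orange, 8 crimson, 7 ivory, 9 beige, 20 yellow — 28 + 3 + 24 + 37 + 8 + 7 + 9 + 20 = 136 tokens.
One more token must push some color to its target, so 136 + 1 = 137.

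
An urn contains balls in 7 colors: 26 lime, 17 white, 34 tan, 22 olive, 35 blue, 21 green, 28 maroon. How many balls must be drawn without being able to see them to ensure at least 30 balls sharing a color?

Treat the 7 colors as pigeonholes.
In the worst case we take at most 29 of each color, but all 26 lime, all 17 white, all 22 olive, all 21 green, and all 28 maroon (fewer than 29), giving 26 + 17 + 29 + 22 + 29 + 21 + 28 = 172.
One more ball then forces some color to 30, so 172 + 1 = 173.

173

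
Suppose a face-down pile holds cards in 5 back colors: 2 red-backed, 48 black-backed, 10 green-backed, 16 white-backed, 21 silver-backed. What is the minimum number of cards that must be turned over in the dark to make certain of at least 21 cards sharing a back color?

69

In the worst case we take at most 20 of each back color, but all 2 red-backed, all 10 green-backed, and all 16 white-backed (fewer than 20), giving 2 + 20 + 10 + 16 + 20 = 68.
One more card then forces some back color to 21, so 68 + 1 = 69.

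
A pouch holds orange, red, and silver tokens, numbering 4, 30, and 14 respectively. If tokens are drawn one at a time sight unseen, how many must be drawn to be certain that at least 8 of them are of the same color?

In the worst case we take at most 7 of each color, but all 4 orange (fewer than 7), giving 4 + 7 + 7 = 18.
One more token then forces some color to 8, so 18 + 1 = 19.

19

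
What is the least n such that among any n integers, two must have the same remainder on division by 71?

72

Two integers differ by a multiple of 71 exactly when they share a remainder mod 71.
There are 71 residue classes mod 71, so 71 integers can all lie in distinct classes.
One more integer must repeat a residue, giving a difference divisible by 71. So n = 71 + 1 = 72.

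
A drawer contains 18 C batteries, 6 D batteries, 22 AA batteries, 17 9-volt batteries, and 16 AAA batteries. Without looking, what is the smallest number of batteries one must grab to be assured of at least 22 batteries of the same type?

Treat the 5 types as pigeonholes.
In the worst case we take at most 21 of each type, but all 18 C, all 6 D, all 17 9-volt, and all 16 AAA (fewer than 21), giving 18 + 6 + 21 + 17 + 16 = 78.
One more battery then forces some type to 22, so 78 + 1 = 79.

79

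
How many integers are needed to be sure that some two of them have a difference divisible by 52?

53

Use the pigeonhole principle on residue classes: two integers differ by a multiple of 52 exactly when they share a remainder mod 52.
There are 52 residue classes mod 52, so 52 integers can all lie in distinct classes.
One more integer must repeat a residue, giving a difference divisible by 52. So n = 52 + 1 = 53.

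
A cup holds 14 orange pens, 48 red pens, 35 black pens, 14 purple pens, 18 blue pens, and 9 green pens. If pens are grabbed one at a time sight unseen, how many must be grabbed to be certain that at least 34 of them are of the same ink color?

Treat the 6 ink colors as pigeonholes.
In the worst case we take at most 33 of each ink color, but all 14 orange, all 14 purple, all 18 blue, and all 9 green (fewer than 33), giving 14 + 33 + 33 + 14 + 18 + 9 = 121.
One more pen then forces some ink color to 34, so 121 + 1 = 122.

122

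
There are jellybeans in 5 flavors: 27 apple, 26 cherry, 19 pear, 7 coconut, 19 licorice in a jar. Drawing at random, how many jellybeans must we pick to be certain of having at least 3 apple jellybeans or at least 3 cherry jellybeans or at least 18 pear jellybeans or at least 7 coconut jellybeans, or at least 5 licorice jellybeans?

Each of the 5 flavors has its own threshold; avoid all of them simultaneously.
The worst case stops just short of every target: 2 apple, 2 cherry, 17 pear, 6 coconut, 4 licorice — 2 + 2 + 17 + 6 + 4 = 31 jellybeans.
One more jellybean must push some flavor to its target, so 31 + 1 = 32.

32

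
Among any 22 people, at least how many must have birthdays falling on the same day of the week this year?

4

There are 7 days of the week, which serve as the pigeonholes.
If each of the 7 days of the week held at most 3, the total would be at most 7 × 3 = 21 < 22, a contradiction.
So at least one holds ⌈22/7⌉ = 4.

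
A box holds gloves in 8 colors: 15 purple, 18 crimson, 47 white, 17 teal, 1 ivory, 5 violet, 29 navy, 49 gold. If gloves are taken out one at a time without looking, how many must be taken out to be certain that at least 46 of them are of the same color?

176

Treat the 8 colors as pigeonholes.
In the worst case we take at most 45 of each color, but all 15 purple, all 18 crimson, all 17 teal, all 1 ivory, all 5 violet, and all 29 navy (fewer than 45), giving 15 + 18 + 45 + 17 + 1 + 5 + 29 + 45 = 175.
One more glove then forces some color to 46, so 175 + 1 = 176.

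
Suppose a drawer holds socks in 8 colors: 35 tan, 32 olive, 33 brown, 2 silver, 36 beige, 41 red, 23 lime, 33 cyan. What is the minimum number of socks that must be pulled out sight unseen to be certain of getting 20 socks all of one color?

Treat the 8 colors as pigeonholes.
In the worst case we take at most 19 of each color, but all 2 silver (fewer than 19), giving 19 + 19 + 19 + 2 + 19 + 19 + 19 + 19 = 135.
One more sock then forces some color to 20, so 135 + 1 = 136.

136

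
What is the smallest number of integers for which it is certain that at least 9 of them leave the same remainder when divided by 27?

217

There are 27 residue classes modulo 27 acting as pigeonholes.
With 27 × 8 = 216 integers we could place exactly 8 in each, with no class reaching 9.
One more forces some class to hold 9, so 216 + 1 = 217.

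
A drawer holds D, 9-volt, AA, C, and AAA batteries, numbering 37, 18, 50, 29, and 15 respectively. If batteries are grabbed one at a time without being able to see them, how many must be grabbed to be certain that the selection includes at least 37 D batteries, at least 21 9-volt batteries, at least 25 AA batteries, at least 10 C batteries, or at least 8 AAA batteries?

The worst case stops just short of every target: 36 D, all 18 9-volt, 24 AA, 9 C, 7 AAA — 36 + 18 + 24 + 9 + 7 = 94 batteries.
One more battery must push some type to its target, so 94 + 1 = 95.

95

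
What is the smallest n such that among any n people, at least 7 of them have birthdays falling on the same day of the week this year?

There are 7 days of the week acting as pigeonholes.
With 7 × 6 = 42 people we could place exactly 6 in each, with no class reaching 7.
One more forces some class to hold 7, so 42 + 1 = 43.

43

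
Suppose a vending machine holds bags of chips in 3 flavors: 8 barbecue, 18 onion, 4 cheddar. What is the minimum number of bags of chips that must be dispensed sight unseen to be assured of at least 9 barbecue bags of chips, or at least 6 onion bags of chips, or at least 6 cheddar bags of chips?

The worst case stops just short of every target: 8 barbecue, 5 onion, all 4 cheddar — 8 + 5 + 4 = 17 bags of chips.
One more bag of chips must push some flavor to its target, so 17 + 1 = 18.

18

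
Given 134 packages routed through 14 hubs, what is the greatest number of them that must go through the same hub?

The 134 packages fall into 14 hubs.
If each of the 14 hubs held at most 9, the total would be at most 14 × 9 = 126 < 134, a contradiction.
So at least one holds ⌈134/14⌉ = 10.

10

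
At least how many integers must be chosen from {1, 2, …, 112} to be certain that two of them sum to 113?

Partition {1, …, 112} into 56 pairs: {1,112}, {2,111}, …, {56,57}.
Choosing 56 integers — say the integers 1 through 56 — takes one from each pair and avoids the property.
Choosing 57 forces two into the same pair by pigeonhole, and those sum to 113. So 57.

57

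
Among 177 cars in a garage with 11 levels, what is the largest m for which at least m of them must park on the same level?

The 177 cars fall into 11 levels.
If each of the 11 levels held at most 16, the total would be at most 11 × 16 = 176 < 177, a contradiction.
So at least one holds ⌈177/11⌉ = 17.

17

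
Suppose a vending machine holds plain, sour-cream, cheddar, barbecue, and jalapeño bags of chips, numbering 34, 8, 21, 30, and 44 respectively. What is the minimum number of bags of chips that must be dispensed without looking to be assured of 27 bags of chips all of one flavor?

108

Treat the 5 flavors as pigeonholes.
In the worst case we take at most 26 of each flavor, but all 8 sour-cream and all 21 cheddar (fewer than 26), giving 26 + 8 + 21 + 26 + 26 = 107.
One more bag of chips then forces some flavor to 27, so 107 + 1 = 108.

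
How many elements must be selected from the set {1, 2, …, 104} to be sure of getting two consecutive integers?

53

Partition {1, …, 104} into 52 pairs: {1,2}, {3,4}, …, {103,104}.
Choosing 52 integers — say the 52 even numbers 2, 4, …, 104 — takes one from each pair and avoids the property.
Choosing 53 forces two into the same pair by pigeonhole, and those are consecutive. So 53.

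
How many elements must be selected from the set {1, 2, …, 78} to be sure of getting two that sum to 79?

40

Partition {1, …, 78} into 39 pairs: {1,78}, {2,77}, …, {39,40}.
Choosing 39 integers — say the integers 1 through 39 — takes one from each pair and avoids the property.
Choosing 40 forces two into the same pair by pigeonhole, and those sum to 79. So 40.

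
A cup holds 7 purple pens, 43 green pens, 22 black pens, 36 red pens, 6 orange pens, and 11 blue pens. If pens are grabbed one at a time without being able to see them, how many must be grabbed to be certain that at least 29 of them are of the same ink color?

In the worst case we take at most 28 of each ink color, but all 7 purple, all 22 black, all 6 orange, and all 11 blue (fewer than 28), giving 7 + 28 + 22 + 28 + 6 + 11 = 102.
One more pen then forces some ink color to 29, so 102 + 1 = 103.

103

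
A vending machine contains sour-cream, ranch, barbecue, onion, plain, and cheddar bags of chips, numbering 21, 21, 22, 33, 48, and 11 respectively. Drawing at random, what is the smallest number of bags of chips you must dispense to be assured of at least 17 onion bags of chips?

To avoid onion bags of chips as long as possible, exhaust the other 5 flavors first.
The worst case draws every non-onion bag of chips first: 21 + 21 + 22 + 48 + 11 = 123.
The next 17 draws are then forced to be onion, giving 123 + 17 = 140.

140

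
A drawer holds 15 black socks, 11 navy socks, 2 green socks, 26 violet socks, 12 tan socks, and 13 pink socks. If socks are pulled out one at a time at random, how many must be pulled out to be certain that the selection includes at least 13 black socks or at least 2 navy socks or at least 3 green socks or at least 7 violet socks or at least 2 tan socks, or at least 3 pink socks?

25

Each of the 6 colors has its own threshold; avoid all of them simultaneously.
The worst case stops just short of every target: 12 black, 1 navy, 2 green, 6 violet, 1 tan, 2 pink — 12 + 1 + 2 + 6 + 1 + 2 = 24 socks.
One more sock must push some color to its target, so 24 + 1 = 25.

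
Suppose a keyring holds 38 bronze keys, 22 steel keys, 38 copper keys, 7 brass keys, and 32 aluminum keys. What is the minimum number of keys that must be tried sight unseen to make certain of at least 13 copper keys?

112

The worst case draws every non-copper key first: 38 + 22 + 7 + 32 = 99.
The next 13 draws are then forced to be copper, giving 99 + 13 = 112.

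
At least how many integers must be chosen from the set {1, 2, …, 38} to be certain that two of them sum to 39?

Partition {1, …, 38} into 19 pairs: {1,38}, {2,37}, …, {19,20}.
Choosing 19 integers — say the integers 1 through 19 — takes one from each pair and avoids the property.
Choosing 20 forces two into the same pair by pigeonhole, and those sum to 39. So 20.

20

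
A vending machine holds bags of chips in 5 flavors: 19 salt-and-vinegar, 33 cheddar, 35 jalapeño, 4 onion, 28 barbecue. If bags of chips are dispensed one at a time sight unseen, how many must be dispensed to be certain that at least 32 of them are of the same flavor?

Treat the 5 flavors as pigeonholes.
In the worst case we take at most 31 of each flavor, but all 19 salt-and-vinegar, all 4 onion, and all 28 barbecue (fewer than 31), giving 19 + 31 + 31 + 4 + 28 = 113.
One more bag of chips then forces some flavor to 32, so 113 + 1 = 114.

114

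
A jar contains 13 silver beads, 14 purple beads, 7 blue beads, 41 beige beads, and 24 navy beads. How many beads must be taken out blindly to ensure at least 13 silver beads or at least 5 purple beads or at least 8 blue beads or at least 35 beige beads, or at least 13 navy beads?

The worst case stops just short of every target: 12 silver, 4 purple, 7 blue, 34 beige, 12 navy — 12 + 4 + 7 + 34 + 12 = 69 beads.
One more bead must push some color to its target, so 69 + 1 = 70.

70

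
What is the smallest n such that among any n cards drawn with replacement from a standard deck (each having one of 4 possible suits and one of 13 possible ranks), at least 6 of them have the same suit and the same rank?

261

There are 4 × 13 = 52 (suit, rank) combinations acting as pigeonholes.
With 52 × 5 = 260 cards drawn with replacement from a standard deck we could place exactly 5 in each, with no (suit, rank) pair reaching 6.
One more forces some (suit, rank) pair to hold 6, so 260 + 1 = 261.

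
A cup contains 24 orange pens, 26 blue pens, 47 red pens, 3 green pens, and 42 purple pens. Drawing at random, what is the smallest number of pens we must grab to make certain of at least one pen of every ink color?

140

The hardest ink color to obtain is green: we could draw every other pen first — 142 − 3 = 139 pens — without a single green one.
The next draw must be green, so 139 + 1 = 140.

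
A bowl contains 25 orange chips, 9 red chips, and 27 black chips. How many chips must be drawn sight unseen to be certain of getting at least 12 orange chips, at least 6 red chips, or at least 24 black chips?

40

Each of the 3 colors has its own threshold; avoid all of them simultaneously.
The worst case stops just short of every target: 11 orange, 5 red, 23 black — 11 + 5 + 23 = 39 chips.
One more chip must push some color to its target, so 39 + 1 = 40.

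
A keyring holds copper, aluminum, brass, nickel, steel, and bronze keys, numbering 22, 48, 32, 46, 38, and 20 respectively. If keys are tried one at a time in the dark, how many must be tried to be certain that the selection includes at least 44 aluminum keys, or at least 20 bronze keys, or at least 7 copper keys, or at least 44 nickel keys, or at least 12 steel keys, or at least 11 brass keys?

133

Each of the 6 types has its own threshold; avoid all of them simultaneously.
The worst case stops just short of every target: 6 copper, 43 aluminum, 10 brass, 43 nickel, 11 steel, 19 bronze — 6 + 43 + 10 + 43 + 11 + 19 = 132 keys.
One more key must push some type to its target, so 132 + 1 = 133.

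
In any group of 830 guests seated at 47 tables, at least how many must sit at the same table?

If each of the 47 tables held at most 17, the total would be at most 47 × 17 = 799 < 830, a contradiction.
So at least one holds ⌈830/47⌉ = 18.

18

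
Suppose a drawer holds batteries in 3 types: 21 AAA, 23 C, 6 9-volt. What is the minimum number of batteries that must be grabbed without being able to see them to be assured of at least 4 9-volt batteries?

To avoid 9-volt batteries as long as possible, exhaust the other 2 types first.
The worst case draws every non-9-volt battery first: 21 + 23 = 44.
The next 4 draws are then forced to be 9-volt, giving 44 + 4 = 48.

48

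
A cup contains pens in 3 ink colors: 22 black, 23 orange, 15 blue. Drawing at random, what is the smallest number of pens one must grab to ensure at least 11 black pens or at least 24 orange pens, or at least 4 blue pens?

37

The worst case stops just short of every target: 10 black, 23 orange, 3 blue — 10 + 23 + 3 = 36 pens.
One more pen must push some ink color to its target, so 36 + 1 = 37.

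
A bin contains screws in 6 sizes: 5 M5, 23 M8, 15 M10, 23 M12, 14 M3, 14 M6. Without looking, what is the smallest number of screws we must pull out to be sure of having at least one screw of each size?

The hardest size to obtain is M5: we could draw every other screw first — 94 − 5 = 89 screws — without a single M5 one.
The next draw must be M5, so 89 + 1 = 90.

90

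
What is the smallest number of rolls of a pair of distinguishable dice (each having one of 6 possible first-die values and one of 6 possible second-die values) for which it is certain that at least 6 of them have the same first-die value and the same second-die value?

181

There are 6 × 6 = 36 (first-die value, second-die value) combinations acting as pigeonholes.
With 36 × 5 = 180 rolls of a pair of distinguishable dice we could place exactly 5 in each, with no (first-die value, second-die value) pair reaching 6.
One more forces some (first-die value, second-die value) pair to hold 6, so 180 + 1 = 181.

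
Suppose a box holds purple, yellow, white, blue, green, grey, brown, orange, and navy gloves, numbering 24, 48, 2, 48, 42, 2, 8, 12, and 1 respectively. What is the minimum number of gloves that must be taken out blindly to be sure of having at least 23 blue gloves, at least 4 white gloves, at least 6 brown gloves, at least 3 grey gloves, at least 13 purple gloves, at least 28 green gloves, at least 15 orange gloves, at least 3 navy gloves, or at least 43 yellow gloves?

126

The worst case stops just short of every target: 12 purple, 42 yellow, all 2 white, 22 blue, 27 green, 2 grey, 5 brown, all 12 orange, all 1 navy — 12 + 42 + 2 + 22 + 27 + 2 + 5 + 12 + 1 = 125 gloves.
One more glove must push some color to its target, so 125 + 1 = 126.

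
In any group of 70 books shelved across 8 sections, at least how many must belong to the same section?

9

The 70 books fall into 8 sections.
If each of the 8 sections held at most 8, the total would be at most 8 × 8 = 64 < 70, a contradiction.
So at least one holds ⌈70/8⌉ = 9.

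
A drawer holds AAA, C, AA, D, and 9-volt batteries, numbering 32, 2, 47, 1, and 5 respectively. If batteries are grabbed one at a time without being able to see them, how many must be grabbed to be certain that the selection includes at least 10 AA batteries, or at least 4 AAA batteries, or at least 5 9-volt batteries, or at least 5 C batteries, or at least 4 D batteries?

20

The worst case stops just short of every target: 3 AAA, all 2 C, 9 AA, all 1 D, 4 9-volt — 3 + 2 + 9 + 1 + 4 = 19 batteries.
One more battery must push some type to its target, so 19 + 1 = 20.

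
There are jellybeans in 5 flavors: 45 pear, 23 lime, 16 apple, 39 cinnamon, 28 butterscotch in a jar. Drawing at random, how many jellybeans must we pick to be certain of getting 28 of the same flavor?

In the worst case we take at most 27 of each flavor, but all 23 lime and all 16 apple (fewer than 27), giving 27 + 23 + 16 + 27 + 27 = 120.
One more jellybean then forces some flavor to 28, so 120 + 1 = 121.

121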